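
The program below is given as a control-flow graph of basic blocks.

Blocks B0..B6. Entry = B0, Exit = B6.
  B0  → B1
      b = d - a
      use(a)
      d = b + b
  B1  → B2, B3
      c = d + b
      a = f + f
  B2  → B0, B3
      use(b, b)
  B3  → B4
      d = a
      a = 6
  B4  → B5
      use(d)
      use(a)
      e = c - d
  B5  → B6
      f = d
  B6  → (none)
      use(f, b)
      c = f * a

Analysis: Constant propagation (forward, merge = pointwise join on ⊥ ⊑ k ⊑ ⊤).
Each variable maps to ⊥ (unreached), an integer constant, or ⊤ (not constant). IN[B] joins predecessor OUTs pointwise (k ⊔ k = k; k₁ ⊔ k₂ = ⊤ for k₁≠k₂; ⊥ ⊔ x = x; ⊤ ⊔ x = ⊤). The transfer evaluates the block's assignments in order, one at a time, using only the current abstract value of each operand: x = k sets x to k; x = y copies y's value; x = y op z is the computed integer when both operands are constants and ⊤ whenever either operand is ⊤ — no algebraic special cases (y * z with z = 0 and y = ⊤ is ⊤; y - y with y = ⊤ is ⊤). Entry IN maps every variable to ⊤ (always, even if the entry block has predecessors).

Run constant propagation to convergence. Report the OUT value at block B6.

Converged values:
  B0:   IN=(all ⊤)   OUT=(all ⊤)
  B1:   IN=(all ⊤)   OUT=(all ⊤)
  B2:   IN=(all ⊤)   OUT=(all ⊤)
  B3:   IN=(all ⊤)   OUT={a:6; rest ⊤}
  B4:   IN={a:6; rest ⊤}   OUT={a:6; rest ⊤}
  B5:   IN={a:6; rest ⊤}   OUT={a:6; rest ⊤}
  B6:   IN={a:6; rest ⊤}   OUT={a:6; rest ⊤}

Merge at B6: IN[B6] = OUT[B5] = {a: 6, b: ⊤, c: ⊤, d: ⊤, e: ⊤, f: ⊤}
Applying B6's transfer function to that IN value gives OUT[B6] (row B6 above).

Answer: {a: 6, b: ⊤, c: ⊤, d: ⊤, e: ⊤, f: ⊤}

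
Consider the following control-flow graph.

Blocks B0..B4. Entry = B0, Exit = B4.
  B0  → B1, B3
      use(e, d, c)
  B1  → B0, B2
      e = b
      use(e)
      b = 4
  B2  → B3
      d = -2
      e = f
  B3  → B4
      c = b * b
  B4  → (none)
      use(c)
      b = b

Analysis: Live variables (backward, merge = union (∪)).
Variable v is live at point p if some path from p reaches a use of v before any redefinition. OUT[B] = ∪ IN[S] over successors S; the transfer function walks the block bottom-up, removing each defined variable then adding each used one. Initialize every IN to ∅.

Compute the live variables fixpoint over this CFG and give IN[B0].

Answer: {b, c, d, e, f}

Trace:
Per-block solution:
  B0: | IN={b, c, d, e, f} | OUT={b, c, d, f}
  B1: | IN={b, c, d, f} | OUT={b, c, d, e, f}
  B2: | IN={b, f} | OUT={b}
  B3: | IN={b} | OUT={b, c}
  B4: | IN={b, c} | OUT={}

Merge at B0: OUT[B0] = IN[B1] ⊔ IN[B3] = {b, c, d, f}
Applying B0's transfer function to that OUT value gives IN[B0] (row B0 above).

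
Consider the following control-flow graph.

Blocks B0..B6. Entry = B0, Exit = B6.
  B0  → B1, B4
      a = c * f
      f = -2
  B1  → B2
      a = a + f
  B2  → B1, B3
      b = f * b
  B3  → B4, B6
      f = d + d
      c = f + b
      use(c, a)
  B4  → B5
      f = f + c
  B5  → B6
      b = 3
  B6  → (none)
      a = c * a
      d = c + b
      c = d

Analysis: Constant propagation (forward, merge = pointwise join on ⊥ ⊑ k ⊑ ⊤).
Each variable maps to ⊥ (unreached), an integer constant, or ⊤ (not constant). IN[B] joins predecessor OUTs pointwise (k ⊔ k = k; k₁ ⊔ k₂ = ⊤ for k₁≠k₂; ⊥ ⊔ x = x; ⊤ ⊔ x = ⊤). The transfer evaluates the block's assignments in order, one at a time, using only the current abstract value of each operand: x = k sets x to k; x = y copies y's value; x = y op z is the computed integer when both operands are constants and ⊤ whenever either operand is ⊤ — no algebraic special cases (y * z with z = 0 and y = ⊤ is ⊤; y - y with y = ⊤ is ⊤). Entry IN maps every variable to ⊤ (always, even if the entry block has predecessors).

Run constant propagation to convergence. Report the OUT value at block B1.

Answer: {a: ⊤, b: ⊤, c: ⊤, d: ⊤, e: ⊤, f: -2}

Derivation:
Converged values:
  B0:   IN=(all ⊤)   OUT={f:-2; rest ⊤}
  B1:   IN={f:-2; rest ⊤}   OUT={f:-2; rest ⊤}
  B2:   IN={f:-2; rest ⊤}   OUT={f:-2; rest ⊤}
  B3:   IN={f:-2; rest ⊤}   OUT=(all ⊤)
  B4:   IN=(all ⊤)   OUT=(all ⊤)
  B5:   IN=(all ⊤)   OUT={b:3; rest ⊤}
  B6:   IN=(all ⊤)   OUT=(all ⊤)

Merge at B1: IN[B1] = OUT[B0] ⊔ OUT[B2] = {a: ⊤, b: ⊤, c: ⊤, d: ⊤, e: ⊤, f: -2}
Applying B1's transfer function to that IN value gives OUT[B1] (row B1 above).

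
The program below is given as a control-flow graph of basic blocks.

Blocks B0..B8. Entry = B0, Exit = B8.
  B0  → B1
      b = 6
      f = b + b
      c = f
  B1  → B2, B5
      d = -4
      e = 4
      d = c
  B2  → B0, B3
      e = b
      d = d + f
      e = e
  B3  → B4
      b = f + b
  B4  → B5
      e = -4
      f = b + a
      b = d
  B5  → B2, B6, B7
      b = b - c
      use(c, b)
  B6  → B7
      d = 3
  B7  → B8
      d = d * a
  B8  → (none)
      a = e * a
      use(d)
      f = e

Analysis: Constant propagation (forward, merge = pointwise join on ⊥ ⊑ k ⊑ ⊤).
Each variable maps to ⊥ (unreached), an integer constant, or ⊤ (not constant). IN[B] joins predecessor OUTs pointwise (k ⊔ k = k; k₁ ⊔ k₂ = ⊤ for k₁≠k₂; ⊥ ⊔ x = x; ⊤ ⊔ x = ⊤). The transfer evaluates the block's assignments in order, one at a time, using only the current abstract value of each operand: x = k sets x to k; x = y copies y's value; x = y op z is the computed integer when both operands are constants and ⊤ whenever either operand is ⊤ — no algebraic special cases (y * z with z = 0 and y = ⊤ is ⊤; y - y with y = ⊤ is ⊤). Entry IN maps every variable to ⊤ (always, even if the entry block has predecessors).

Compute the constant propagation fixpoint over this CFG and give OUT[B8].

Answer: {a: ⊤, b: ⊤, c: 12, d: ⊤, e: ⊤, f: ⊤}

Trace:
Per-block solution:
  B0:  IN=(all ⊤)  OUT={b:6, c:12, f:12; rest ⊤}
  B1:  IN={b:6, c:12, f:12; rest ⊤}  OUT={b:6, c:12, d:12, e:4, f:12; rest ⊤}
  B2:  IN={c:12; rest ⊤}  OUT={c:12; rest ⊤}
  B3:  IN={c:12; rest ⊤}  OUT={c:12; rest ⊤}
  B4:  IN={c:12; rest ⊤}  OUT={c:12, e:-4; rest ⊤}
  B5:  IN={c:12; rest ⊤}  OUT={c:12; rest ⊤}
  B6:  IN={c:12; rest ⊤}  OUT={c:12, d:3; rest ⊤}
  B7:  IN={c:12; rest ⊤}  OUT={c:12; rest ⊤}
  B8:  IN={c:12; rest ⊤}  OUT={c:12; rest ⊤}

Merge at B8: IN[B8] = OUT[B7] = {a: ⊤, b: ⊤, c: 12, d: ⊤, e: ⊤, f: ⊤}
Applying B8's transfer function to that IN value gives OUT[B8] (row B8 above).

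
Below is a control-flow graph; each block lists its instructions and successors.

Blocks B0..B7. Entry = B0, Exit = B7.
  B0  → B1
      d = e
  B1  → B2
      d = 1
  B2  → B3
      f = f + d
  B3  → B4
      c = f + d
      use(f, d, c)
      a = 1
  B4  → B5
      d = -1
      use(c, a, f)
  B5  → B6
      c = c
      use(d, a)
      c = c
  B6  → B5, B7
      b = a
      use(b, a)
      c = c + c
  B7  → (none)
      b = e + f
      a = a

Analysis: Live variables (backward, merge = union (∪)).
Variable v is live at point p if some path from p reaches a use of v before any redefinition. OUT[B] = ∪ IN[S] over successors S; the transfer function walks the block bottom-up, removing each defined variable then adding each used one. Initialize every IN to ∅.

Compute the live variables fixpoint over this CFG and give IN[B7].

Fixpoint table:
  B0:   IN={e, f}   OUT={e, f}
  B1:   IN={e, f}   OUT={d, e, f}
  B2:   IN={d, e, f}   OUT={d, e, f}
  B3:   IN={d, e, f}   OUT={a, c, e, f}
  B4:   IN={a, c, e, f}   OUT={a, c, d, e, f}
  B5:   IN={a, c, d, e, f}   OUT={a, c, d, e, f}
  B6:   IN={a, c, d, e, f}   OUT={a, c, d, e, f}
  B7:   IN={a, e, f}   OUT={}

B7 is the boundary node: OUT[B7] = {}
Applying B7's transfer function to that OUT value gives IN[B7] (row B7 above).

Answer: {a, e, f}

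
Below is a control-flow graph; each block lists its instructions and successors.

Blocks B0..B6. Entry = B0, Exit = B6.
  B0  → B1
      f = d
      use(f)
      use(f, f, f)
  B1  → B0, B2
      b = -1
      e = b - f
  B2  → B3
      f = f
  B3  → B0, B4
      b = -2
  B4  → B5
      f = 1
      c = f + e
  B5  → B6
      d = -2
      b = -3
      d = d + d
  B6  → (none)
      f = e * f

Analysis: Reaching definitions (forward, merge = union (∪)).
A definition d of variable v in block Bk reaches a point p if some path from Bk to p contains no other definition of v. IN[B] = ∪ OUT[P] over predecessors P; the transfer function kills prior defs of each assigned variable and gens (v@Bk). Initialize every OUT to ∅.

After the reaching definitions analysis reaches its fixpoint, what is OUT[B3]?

Answer: {b@B3, e@B1, f@B2}

Working:
Per-block solution:
  B0:  IN={b@B1, b@B3, e@B1, f@B0, f@B2}  OUT={b@B1, b@B3, e@B1, f@B0}
  B1:  IN={b@B1, b@B3, e@B1, f@B0}  OUT={b@B1, e@B1, f@B0}
  B2:  IN={b@B1, e@B1, f@B0}  OUT={b@B1, e@B1, f@B2}
  B3:  IN={b@B1, e@B1, f@B2}  OUT={b@B3, e@B1, f@B2}
  B4:  IN={b@B3, e@B1, f@B2}  OUT={b@B3, c@B4, e@B1, f@B4}
  B5:  IN={b@B3, c@B4, e@B1, f@B4}  OUT={b@B5, c@B4, d@B5, e@B1, f@B4}
  B6:  IN={b@B5, c@B4, d@B5, e@B1, f@B4}  OUT={b@B5, c@B4, d@B5, e@B1, f@B6}

Merge at B3: IN[B3] = OUT[B2] = {b@B1, e@B1, f@B2}
Applying B3's transfer function to that IN value gives OUT[B3] (row B3 above).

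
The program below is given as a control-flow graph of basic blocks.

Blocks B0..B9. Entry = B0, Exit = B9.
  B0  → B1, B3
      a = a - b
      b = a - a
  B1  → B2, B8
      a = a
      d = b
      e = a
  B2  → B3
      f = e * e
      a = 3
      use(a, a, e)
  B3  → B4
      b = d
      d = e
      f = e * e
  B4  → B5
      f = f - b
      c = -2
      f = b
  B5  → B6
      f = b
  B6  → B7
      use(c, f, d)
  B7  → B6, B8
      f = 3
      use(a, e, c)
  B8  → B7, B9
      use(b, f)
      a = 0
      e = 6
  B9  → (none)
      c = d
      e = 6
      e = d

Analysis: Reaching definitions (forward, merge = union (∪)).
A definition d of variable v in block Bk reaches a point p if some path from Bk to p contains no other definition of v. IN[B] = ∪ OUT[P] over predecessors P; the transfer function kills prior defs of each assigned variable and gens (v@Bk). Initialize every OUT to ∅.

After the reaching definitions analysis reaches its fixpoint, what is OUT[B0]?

Answer: {a@B0, b@B0}

Trace:
Converged values:
  B0:   IN={}   OUT={a@B0, b@B0}
  B1:   IN={a@B0, b@B0}   OUT={a@B1, b@B0, d@B1, e@B1}
  B2:   IN={a@B1, b@B0, d@B1, e@B1}   OUT={a@B2, b@B0, d@B1, e@B1, f@B2}
  B3:   IN={a@B0, a@B2, b@B0, d@B1, e@B1, f@B2}   OUT={a@B0, a@B2, b@B3, d@B3, e@B1, f@B3}
  B4:   IN={a@B0, a@B2, b@B3, d@B3, e@B1, f@B3}   OUT={a@B0, a@B2, b@B3, c@B4, d@B3, e@B1, f@B4}
  B5:   IN={a@B0, a@B2, b@B3, c@B4, d@B3, e@B1, f@B4}   OUT={a@B0, a@B2, b@B3, c@B4, d@B3, e@B1, f@B5}
  B6:   IN={a@B0, a@B2, a@B8, b@B0, b@B3, c@B4, d@B1, d@B3, e@B1, e@B8, f@B5, f@B7}   OUT={a@B0, a@B2, a@B8, b@B0, b@B3, c@B4, d@B1, d@B3, e@B1, e@B8, f@B5, f@B7}
  B7:   IN={a@B0, a@B2, a@B8, b@B0, b@B3, c@B4, d@B1, d@B3, e@B1, e@B8, f@B5, f@B7}   OUT={a@B0, a@B2, a@B8, b@B0, b@B3, c@B4, d@B1, d@B3, e@B1, e@B8, f@B7}
  B8:   IN={a@B0, a@B1, a@B2, a@B8, b@B0, b@B3, c@B4, d@B1, d@B3, e@B1, e@B8, f@B7}   OUT={a@B8, b@B0, b@B3, c@B4, d@B1, d@B3, e@B8, f@B7}
  B9:   IN={a@B8, b@B0, b@B3, c@B4, d@B1, d@B3, e@B8, f@B7}   OUT={a@B8, b@B0, b@B3, c@B9, d@B1, d@B3, e@B9, f@B7}

B0 is the boundary node: IN[B0] = {}
Applying B0's transfer function to that IN value gives OUT[B0] (row B0 above).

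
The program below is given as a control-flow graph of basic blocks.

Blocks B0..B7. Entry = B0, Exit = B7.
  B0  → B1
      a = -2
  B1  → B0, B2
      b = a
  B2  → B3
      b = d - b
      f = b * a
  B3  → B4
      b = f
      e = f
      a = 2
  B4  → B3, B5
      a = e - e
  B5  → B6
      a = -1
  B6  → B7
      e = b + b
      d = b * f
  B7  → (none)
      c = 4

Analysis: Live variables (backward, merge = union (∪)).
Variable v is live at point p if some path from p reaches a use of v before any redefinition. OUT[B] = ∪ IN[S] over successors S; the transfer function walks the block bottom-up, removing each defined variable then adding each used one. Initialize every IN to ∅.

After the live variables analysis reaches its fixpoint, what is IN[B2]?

Answer: {a, b, d}

Working:
Per-block solution:
  B0: | IN={d} | OUT={a, d}
  B1: | IN={a, d} | OUT={a, b, d}
  B2: | IN={a, b, d} | OUT={f}
  B3: | IN={f} | OUT={b, e, f}
  B4: | IN={b, e, f} | OUT={b, f}
  B5: | IN={b, f} | OUT={b, f}
  B6: | IN={b, f} | OUT={}
  B7: | IN={} | OUT={}

Merge at B2: OUT[B2] = IN[B3] = {f}
Applying B2's transfer function to that OUT value gives IN[B2] (row B2 above).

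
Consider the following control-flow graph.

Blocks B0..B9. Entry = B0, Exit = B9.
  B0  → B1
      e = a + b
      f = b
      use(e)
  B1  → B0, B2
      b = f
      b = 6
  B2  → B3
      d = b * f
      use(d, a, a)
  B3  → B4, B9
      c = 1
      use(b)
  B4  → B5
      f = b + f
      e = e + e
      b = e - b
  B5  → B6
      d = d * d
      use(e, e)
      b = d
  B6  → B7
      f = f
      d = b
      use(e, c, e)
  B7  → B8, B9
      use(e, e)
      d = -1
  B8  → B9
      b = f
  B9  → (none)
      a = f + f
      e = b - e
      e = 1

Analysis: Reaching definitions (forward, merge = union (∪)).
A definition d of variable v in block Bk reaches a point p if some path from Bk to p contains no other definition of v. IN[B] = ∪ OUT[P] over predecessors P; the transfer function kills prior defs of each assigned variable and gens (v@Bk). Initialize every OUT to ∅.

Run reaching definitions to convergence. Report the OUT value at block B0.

Fixpoint table:
  B0: | IN={b@B1, e@B0, f@B0} | OUT={b@B1, e@B0, f@B0}
  B1: | IN={b@B1, e@B0, f@B0} | OUT={b@B1, e@B0, f@B0}
  B2: | IN={b@B1, e@B0, f@B0} | OUT={b@B1, d@B2, e@B0, f@B0}
  B3: | IN={b@B1, d@B2, e@B0, f@B0} | OUT={b@B1, c@B3, d@B2, e@B0, f@B0}
  B4: | IN={b@B1, c@B3, d@B2, e@B0, f@B0} | OUT={b@B4, c@B3, d@B2, e@B4, f@B4}
  B5: | IN={b@B4, c@B3, d@B2, e@B4, f@B4} | OUT={b@B5, c@B3, d@B5, e@B4, f@B4}
  B6: | IN={b@B5, c@B3, d@B5, e@B4, f@B4} | OUT={b@B5, c@B3, d@B6, e@B4, f@B6}
  B7: | IN={b@B5, c@B3, d@B6, e@B4, f@B6} | OUT={b@B5, c@B3, d@B7, e@B4, f@B6}
  B8: | IN={b@B5, c@B3, d@B7, e@B4, f@B6} | OUT={b@B8, c@B3, d@B7, e@B4, f@B6}
  B9: | IN={b@B1, b@B5, b@B8, c@B3, d@B2, d@B7, e@B0, e@B4, f@B0, f@B6} | OUT={a@B9, b@B1, b@B5, b@B8, c@B3, d@B2, d@B7, e@B9, f@B0, f@B6}

Merge at B0 (entry node, so the boundary value {} is joined with the incoming edge(s)): IN[B0] = {} ⊔ OUT[B1] = {b@B1, e@B0, f@B0}
Applying B0's transfer function to that IN value gives OUT[B0] (row B0 above).

Answer: {b@B1, e@B0, f@B0}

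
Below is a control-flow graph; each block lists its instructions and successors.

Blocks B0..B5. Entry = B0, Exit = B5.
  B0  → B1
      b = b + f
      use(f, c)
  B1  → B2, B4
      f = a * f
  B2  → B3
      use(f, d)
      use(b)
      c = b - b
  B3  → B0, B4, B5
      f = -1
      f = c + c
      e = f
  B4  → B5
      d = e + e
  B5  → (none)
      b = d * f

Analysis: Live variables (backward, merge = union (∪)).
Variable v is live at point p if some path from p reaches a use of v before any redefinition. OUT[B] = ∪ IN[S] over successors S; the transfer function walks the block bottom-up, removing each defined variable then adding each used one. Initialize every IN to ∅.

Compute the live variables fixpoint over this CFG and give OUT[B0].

Answer: {a, b, d, e, f}

Trace:
Converged values:
  B0: | IN={a, b, c, d, e, f} | OUT={a, b, d, e, f}
  B1: | IN={a, b, d, e, f} | OUT={a, b, d, e, f}
  B2: | IN={a, b, d, f} | OUT={a, b, c, d}
  B3: | IN={a, b, c, d} | OUT={a, b, c, d, e, f}
  B4: | IN={e, f} | OUT={d, f}
  B5: | IN={d, f} | OUT={}

Merge at B0: OUT[B0] = IN[B1] = {a, b, d, e, f}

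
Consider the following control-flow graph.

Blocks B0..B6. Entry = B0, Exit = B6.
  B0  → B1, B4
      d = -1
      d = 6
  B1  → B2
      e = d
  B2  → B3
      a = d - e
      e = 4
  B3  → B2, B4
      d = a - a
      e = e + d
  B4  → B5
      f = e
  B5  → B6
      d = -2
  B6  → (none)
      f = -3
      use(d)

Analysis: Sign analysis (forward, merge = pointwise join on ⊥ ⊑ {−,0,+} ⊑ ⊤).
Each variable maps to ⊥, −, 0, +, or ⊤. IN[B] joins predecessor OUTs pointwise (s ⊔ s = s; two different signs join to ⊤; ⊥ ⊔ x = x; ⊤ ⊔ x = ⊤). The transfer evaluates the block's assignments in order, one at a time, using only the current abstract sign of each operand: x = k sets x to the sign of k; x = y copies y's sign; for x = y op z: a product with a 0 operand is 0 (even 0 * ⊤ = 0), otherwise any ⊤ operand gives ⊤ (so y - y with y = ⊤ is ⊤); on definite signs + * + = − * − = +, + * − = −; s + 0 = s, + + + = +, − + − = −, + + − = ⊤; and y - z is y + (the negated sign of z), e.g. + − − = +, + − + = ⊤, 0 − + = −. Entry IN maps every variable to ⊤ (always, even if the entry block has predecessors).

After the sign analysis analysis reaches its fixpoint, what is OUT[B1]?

Converged values:
  B0:  IN=(all ⊤)  OUT={d:+; rest ⊤}
  B1:  IN={d:+; rest ⊤}  OUT={d:+, e:+; rest ⊤}
  B2:  IN=(all ⊤)  OUT={e:+; rest ⊤}
  B3:  IN={e:+; rest ⊤}  OUT=(all ⊤)
  B4:  IN=(all ⊤)  OUT=(all ⊤)
  B5:  IN=(all ⊤)  OUT={d:-; rest ⊤}
  B6:  IN={d:-; rest ⊤}  OUT={d:-, f:-; rest ⊤}

Merge at B1: IN[B1] = OUT[B0] = {a: ⊤, b: ⊤, c: ⊤, d: +, e: ⊤, f: ⊤}
Applying B1's transfer function to that IN value gives OUT[B1] (row B1 above).

Answer: {a: ⊤, b: ⊤, c: ⊤, d: +, e: +, f: ⊤}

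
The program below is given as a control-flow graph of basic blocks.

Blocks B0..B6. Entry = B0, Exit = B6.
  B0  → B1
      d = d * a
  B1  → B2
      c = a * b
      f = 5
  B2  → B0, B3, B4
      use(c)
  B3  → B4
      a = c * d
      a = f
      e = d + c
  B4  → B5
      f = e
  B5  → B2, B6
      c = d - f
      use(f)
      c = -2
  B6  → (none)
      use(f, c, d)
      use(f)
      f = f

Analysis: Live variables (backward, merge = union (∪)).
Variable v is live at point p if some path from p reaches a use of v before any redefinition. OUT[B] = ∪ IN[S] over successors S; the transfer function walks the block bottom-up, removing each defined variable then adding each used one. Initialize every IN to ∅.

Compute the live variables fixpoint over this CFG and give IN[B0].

Converged values:
  B0:  IN={a, b, d, e}  OUT={a, b, d, e}
  B1:  IN={a, b, d, e}  OUT={a, b, c, d, e, f}
  B2:  IN={a, b, c, d, e, f}  OUT={a, b, c, d, e, f}
  B3:  IN={b, c, d, f}  OUT={a, b, d, e}
  B4:  IN={a, b, d, e}  OUT={a, b, d, e, f}
  B5:  IN={a, b, d, e, f}  OUT={a, b, c, d, e, f}
  B6:  IN={c, d, f}  OUT={}

Merge at B0: OUT[B0] = IN[B1] = {a, b, d, e}
Applying B0's transfer function to that OUT value gives IN[B0] (row B0 above).

Answer: {a, b, d, e}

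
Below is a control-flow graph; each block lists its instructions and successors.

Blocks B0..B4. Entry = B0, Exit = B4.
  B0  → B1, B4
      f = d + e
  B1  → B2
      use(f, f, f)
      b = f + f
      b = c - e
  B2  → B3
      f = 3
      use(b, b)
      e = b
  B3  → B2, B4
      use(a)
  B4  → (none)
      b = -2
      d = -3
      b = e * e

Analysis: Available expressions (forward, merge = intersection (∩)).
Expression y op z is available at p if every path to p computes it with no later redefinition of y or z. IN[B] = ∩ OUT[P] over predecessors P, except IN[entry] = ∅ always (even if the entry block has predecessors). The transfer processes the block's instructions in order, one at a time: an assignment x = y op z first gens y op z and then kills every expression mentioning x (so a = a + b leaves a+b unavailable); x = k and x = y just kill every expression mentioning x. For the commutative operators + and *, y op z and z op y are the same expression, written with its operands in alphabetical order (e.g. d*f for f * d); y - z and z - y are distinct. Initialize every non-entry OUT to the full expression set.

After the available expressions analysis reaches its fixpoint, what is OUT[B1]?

Answer: {c-e, d+e, f+f}

Working:
Per-block solution:
  B0:  IN={}  OUT={d+e}
  B1:  IN={d+e}  OUT={c-e, d+e, f+f}
  B2:  IN={}  OUT={}
  B3:  IN={}  OUT={}
  B4:  IN={}  OUT={e*e}

Merge at B1: IN[B1] = OUT[B0] = {d+e}
Applying B1's transfer function to that IN value gives OUT[B1] (row B1 above).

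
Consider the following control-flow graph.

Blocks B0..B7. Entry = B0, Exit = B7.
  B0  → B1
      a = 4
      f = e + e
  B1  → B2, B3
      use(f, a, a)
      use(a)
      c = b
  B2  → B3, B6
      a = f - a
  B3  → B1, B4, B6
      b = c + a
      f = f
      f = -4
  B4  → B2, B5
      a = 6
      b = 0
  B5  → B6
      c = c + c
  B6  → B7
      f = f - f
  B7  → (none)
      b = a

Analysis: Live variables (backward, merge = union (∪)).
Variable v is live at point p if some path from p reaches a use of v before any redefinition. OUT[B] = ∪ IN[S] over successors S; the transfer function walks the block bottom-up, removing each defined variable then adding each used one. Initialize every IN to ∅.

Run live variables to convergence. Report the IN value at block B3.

Converged values:
  B0:  IN={b, e}  OUT={a, b, f}
  B1:  IN={a, b, f}  OUT={a, c, f}
  B2:  IN={a, c, f}  OUT={a, c, f}
  B3:  IN={a, c, f}  OUT={a, b, c, f}
  B4:  IN={c, f}  OUT={a, c, f}
  B5:  IN={a, c, f}  OUT={a, f}
  B6:  IN={a, f}  OUT={a}
  B7:  IN={a}  OUT={}

Merge at B3: OUT[B3] = IN[B1] ⊔ IN[B4] ⊔ IN[B6] = {a, b, c, f}
Applying B3's transfer function to that OUT value gives IN[B3] (row B3 above).

Answer: {a, c, f}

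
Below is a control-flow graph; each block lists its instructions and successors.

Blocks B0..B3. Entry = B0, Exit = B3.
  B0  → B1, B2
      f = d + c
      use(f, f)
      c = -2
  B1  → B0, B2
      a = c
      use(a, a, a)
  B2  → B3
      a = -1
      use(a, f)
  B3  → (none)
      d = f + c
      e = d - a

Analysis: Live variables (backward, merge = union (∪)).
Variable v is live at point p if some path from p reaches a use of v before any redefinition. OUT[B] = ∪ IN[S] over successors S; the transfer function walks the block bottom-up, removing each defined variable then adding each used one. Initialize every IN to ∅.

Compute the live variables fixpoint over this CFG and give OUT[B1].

Answer: {c, d, f}

Working:
Per-block solution:
  B0:   IN={c, d}   OUT={c, d, f}
  B1:   IN={c, d, f}   OUT={c, d, f}
  B2:   IN={c, f}   OUT={a, c, f}
  B3:   IN={a, c, f}   OUT={}

Merge at B1: OUT[B1] = IN[B0] ⊔ IN[B2] = {c, d, f}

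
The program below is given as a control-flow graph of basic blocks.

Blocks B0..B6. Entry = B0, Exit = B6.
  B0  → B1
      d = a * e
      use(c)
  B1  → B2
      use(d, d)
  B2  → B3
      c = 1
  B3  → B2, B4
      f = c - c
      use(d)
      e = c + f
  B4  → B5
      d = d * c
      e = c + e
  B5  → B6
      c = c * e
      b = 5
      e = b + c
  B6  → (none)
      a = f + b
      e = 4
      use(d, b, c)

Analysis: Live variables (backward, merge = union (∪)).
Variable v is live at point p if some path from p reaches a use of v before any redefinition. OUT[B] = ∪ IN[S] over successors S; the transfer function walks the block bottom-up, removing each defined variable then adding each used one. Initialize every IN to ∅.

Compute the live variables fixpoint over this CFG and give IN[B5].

Answer: {c, d, e, f}

Working:
Converged values:
  B0:   IN={a, c, e}   OUT={d}
  B1:   IN={d}   OUT={d}
  B2:   IN={d}   OUT={c, d}
  B3:   IN={c, d}   OUT={c, d, e, f}
  B4:   IN={c, d, e, f}   OUT={c, d, e, f}
  B5:   IN={c, d, e, f}   OUT={b, c, d, f}
  B6:   IN={b, c, d, f}   OUT={}

Merge at B5: OUT[B5] = IN[B6] = {b, c, d, f}
Applying B5's transfer function to that OUT value gives IN[B5] (row B5 above).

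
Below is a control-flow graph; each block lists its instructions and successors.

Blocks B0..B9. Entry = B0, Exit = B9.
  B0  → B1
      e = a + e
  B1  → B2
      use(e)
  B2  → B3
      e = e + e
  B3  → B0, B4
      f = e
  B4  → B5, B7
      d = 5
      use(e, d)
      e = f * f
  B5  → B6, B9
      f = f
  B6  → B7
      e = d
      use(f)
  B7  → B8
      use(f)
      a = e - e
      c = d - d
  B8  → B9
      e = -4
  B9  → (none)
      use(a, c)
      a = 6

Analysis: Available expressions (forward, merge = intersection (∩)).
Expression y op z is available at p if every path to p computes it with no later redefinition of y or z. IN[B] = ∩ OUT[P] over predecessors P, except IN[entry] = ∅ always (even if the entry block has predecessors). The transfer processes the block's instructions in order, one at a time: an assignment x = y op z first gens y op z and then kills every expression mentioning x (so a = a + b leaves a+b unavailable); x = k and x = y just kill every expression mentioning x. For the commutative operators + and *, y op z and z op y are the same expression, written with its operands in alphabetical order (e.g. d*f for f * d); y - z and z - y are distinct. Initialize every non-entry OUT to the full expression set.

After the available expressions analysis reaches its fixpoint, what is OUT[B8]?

Fixpoint table:
  B0:   IN={}   OUT={}
  B1:   IN={}   OUT={}
  B2:   IN={}   OUT={}
  B3:   IN={}   OUT={}
  B4:   IN={}   OUT={f*f}
  B5:   IN={f*f}   OUT={}
  B6:   IN={}   OUT={}
  B7:   IN={}   OUT={d-d, e-e}
  B8:   IN={d-d, e-e}   OUT={d-d}
  B9:   IN={}   OUT={}

Merge at B8: IN[B8] = OUT[B7] = {d-d, e-e}
Applying B8's transfer function to that IN value gives OUT[B8] (row B8 above).

Answer: {d-d}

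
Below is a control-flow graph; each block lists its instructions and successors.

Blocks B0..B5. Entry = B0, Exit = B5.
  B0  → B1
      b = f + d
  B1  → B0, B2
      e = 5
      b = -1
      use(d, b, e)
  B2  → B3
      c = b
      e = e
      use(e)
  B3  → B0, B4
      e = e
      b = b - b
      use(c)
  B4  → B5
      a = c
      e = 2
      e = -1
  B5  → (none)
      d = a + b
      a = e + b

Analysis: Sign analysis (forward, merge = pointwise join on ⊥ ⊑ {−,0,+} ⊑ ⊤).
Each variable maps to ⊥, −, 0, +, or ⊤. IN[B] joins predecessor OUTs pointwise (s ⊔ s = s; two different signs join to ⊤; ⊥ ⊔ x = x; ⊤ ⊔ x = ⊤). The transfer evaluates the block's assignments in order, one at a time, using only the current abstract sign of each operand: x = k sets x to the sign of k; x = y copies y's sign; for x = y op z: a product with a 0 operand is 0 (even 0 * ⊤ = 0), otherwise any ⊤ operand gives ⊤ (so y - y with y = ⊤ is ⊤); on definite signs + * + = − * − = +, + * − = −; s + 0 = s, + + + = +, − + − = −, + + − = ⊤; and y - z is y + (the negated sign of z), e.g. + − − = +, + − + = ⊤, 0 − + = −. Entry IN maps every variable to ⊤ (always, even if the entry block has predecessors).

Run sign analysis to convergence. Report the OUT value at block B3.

Converged values:
  B0:  IN=(all ⊤)  OUT=(all ⊤)
  B1:  IN=(all ⊤)  OUT={b:-, e:+; rest ⊤}
  B2:  IN={b:-, e:+; rest ⊤}  OUT={b:-, c:-, e:+; rest ⊤}
  B3:  IN={b:-, c:-, e:+; rest ⊤}  OUT={c:-, e:+; rest ⊤}
  B4:  IN={c:-, e:+; rest ⊤}  OUT={a:-, c:-, e:-; rest ⊤}
  B5:  IN={a:-, c:-, e:-; rest ⊤}  OUT={c:-, e:-; rest ⊤}

Merge at B3: IN[B3] = OUT[B2] = {a: ⊤, b: -, c: -, d: ⊤, e: +, f: ⊤}
Applying B3's transfer function to that IN value gives OUT[B3] (row B3 above).

Answer: {a: ⊤, b: ⊤, c: -, d: ⊤, e: +, f: ⊤}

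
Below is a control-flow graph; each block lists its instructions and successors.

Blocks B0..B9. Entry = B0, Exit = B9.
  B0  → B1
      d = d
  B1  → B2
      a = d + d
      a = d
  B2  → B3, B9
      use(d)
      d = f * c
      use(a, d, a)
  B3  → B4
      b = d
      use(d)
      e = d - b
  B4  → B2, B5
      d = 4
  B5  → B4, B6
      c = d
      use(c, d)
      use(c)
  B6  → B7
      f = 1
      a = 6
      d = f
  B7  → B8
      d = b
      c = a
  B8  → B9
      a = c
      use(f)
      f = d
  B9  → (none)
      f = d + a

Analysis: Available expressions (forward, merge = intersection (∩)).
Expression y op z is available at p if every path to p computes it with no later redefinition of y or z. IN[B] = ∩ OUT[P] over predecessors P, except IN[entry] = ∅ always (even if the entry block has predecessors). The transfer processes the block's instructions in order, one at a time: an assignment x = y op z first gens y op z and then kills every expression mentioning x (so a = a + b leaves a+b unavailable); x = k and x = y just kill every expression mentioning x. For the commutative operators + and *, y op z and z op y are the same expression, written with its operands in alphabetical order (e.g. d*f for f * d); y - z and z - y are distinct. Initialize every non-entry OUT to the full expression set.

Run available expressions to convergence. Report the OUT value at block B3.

Answer: {c*f, d-b}

Trace:
Per-block solution:
  B0:  IN={}  OUT={}
  B1:  IN={}  OUT={d+d}
  B2:  IN={}  OUT={c*f}
  B3:  IN={c*f}  OUT={c*f, d-b}
  B4:  IN={}  OUT={}
  B5:  IN={}  OUT={}
  B6:  IN={}  OUT={}
  B7:  IN={}  OUT={}
  B8:  IN={}  OUT={}
  B9:  IN={}  OUT={a+d}

Merge at B3: IN[B3] = OUT[B2] = {c*f}
Applying B3's transfer function to that IN value gives OUT[B3] (row B3 above).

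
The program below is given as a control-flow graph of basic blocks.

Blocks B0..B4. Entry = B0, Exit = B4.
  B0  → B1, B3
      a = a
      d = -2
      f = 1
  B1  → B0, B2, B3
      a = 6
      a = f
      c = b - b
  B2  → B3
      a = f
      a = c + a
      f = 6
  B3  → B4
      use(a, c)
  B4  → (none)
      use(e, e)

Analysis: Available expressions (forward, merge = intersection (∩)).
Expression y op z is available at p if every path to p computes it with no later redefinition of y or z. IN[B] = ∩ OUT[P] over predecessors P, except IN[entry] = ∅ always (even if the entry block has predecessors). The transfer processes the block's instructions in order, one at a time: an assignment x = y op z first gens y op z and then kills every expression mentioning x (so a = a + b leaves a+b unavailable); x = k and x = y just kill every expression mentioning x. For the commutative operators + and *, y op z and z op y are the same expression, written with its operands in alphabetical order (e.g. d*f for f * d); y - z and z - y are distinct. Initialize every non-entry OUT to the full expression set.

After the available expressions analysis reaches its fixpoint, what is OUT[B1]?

Answer: {b-b}

Derivation:
Converged values:
  B0: | IN={} | OUT={}
  B1: | IN={} | OUT={b-b}
  B2: | IN={b-b} | OUT={b-b}
  B3: | IN={} | OUT={}
  B4: | IN={} | OUT={}

Merge at B1: IN[B1] = OUT[B0] = {}
Applying B1's transfer function to that IN value gives OUT[B1] (row B1 above).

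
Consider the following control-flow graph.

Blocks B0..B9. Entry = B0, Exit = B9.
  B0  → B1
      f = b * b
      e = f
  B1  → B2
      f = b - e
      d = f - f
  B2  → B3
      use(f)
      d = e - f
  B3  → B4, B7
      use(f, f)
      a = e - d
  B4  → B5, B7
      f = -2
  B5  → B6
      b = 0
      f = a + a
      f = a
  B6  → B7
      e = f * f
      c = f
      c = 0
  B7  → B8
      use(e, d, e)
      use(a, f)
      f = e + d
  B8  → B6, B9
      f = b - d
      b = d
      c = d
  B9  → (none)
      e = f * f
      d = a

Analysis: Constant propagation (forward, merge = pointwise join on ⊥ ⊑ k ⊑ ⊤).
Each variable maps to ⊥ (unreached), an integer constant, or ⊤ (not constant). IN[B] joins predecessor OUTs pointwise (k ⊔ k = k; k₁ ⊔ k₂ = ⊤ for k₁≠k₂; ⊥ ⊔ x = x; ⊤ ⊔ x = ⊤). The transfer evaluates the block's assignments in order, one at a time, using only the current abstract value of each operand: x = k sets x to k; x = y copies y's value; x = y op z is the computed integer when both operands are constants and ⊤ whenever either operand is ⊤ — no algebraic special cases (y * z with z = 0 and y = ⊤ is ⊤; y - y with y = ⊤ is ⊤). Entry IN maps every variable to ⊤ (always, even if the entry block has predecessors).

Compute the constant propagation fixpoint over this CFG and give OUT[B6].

Answer: {a: ⊤, b: ⊤, c: 0, d: ⊤, e: ⊤, f: ⊤}

Derivation:
Per-block solution:
  B0: | IN=(all ⊤) | OUT=(all ⊤)
  B1: | IN=(all ⊤) | OUT=(all ⊤)
  B2: | IN=(all ⊤) | OUT=(all ⊤)
  B3: | IN=(all ⊤) | OUT=(all ⊤)
  B4: | IN=(all ⊤) | OUT={f:-2; rest ⊤}
  B5: | IN={f:-2; rest ⊤} | OUT={b:0; rest ⊤}
  B6: | IN=(all ⊤) | OUT={c:0; rest ⊤}
  B7: | IN=(all ⊤) | OUT=(all ⊤)
  B8: | IN=(all ⊤) | OUT=(all ⊤)
  B9: | IN=(all ⊤) | OUT=(all ⊤)

Merge at B6: IN[B6] = OUT[B5] ⊔ OUT[B8] = {a: ⊤, b: ⊤, c: ⊤, d: ⊤, e: ⊤, f: ⊤}
Applying B6's transfer function to that IN value gives OUT[B6] (row B6 above).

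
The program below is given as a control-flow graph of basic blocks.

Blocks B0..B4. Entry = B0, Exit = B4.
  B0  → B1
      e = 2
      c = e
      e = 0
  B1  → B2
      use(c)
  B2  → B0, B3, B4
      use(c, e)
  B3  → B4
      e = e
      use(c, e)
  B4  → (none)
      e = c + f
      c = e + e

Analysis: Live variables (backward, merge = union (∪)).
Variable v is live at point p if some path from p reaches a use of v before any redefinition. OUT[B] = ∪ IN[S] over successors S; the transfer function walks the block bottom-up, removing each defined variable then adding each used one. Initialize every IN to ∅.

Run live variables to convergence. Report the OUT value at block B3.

Fixpoint table:
  B0:  IN={f}  OUT={c, e, f}
  B1:  IN={c, e, f}  OUT={c, e, f}
  B2:  IN={c, e, f}  OUT={c, e, f}
  B3:  IN={c, e, f}  OUT={c, f}
  B4:  IN={c, f}  OUT={}

Merge at B3: OUT[B3] = IN[B4] = {c, f}

Answer: {c, f}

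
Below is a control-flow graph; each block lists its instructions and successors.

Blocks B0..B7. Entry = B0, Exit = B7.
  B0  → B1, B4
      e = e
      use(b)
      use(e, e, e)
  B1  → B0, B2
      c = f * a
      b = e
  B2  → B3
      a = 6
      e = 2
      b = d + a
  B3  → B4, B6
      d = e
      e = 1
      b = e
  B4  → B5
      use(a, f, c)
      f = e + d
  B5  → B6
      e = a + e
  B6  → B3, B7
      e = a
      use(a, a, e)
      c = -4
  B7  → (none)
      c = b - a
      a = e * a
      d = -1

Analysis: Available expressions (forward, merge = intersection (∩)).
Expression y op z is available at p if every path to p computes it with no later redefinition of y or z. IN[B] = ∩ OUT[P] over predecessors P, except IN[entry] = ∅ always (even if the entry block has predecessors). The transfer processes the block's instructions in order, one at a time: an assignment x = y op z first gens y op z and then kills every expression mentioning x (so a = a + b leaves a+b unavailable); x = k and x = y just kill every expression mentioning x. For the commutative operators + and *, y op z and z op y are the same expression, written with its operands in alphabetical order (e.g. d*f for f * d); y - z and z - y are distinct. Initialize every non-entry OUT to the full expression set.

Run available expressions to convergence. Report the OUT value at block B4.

Fixpoint table:
  B0:  IN={}  OUT={}
  B1:  IN={}  OUT={a*f}
  B2:  IN={a*f}  OUT={a+d}
  B3:  IN={}  OUT={}
  B4:  IN={}  OUT={d+e}
  B5:  IN={d+e}  OUT={}
  B6:  IN={}  OUT={}
  B7:  IN={}  OUT={}

Merge at B4: IN[B4] = OUT[B0] ∩ OUT[B3] = {}
Applying B4's transfer function to that IN value gives OUT[B4] (row B4 above).

Answer: {d+e}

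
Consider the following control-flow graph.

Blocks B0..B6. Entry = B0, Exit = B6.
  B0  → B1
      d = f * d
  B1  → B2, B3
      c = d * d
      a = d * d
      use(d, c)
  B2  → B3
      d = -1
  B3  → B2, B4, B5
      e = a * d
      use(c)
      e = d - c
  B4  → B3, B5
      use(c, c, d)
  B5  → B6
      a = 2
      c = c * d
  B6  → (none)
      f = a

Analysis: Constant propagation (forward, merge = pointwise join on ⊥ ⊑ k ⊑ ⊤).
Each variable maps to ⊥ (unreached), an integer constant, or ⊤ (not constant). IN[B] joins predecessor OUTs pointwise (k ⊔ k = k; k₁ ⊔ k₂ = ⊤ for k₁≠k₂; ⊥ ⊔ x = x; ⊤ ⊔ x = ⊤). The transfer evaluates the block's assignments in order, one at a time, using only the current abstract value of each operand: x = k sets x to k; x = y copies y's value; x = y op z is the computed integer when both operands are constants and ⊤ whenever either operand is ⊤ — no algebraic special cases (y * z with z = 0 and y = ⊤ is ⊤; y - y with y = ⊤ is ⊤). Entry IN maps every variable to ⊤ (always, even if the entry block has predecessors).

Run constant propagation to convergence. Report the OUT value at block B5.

Per-block solution:
  B0:  IN=(all ⊤)  OUT=(all ⊤)
  B1:  IN=(all ⊤)  OUT=(all ⊤)
  B2:  IN=(all ⊤)  OUT={d:-1; rest ⊤}
  B3:  IN=(all ⊤)  OUT=(all ⊤)
  B4:  IN=(all ⊤)  OUT=(all ⊤)
  B5:  IN=(all ⊤)  OUT={a:2; rest ⊤}
  B6:  IN={a:2; rest ⊤}  OUT={a:2, f:2; rest ⊤}

Merge at B5: IN[B5] = OUT[B3] ⊔ OUT[B4] = {a: ⊤, b: ⊤, c: ⊤, d: ⊤, e: ⊤, f: ⊤}
Applying B5's transfer function to that IN value gives OUT[B5] (row B5 above).

Answer: {a: 2, b: ⊤, c: ⊤, d: ⊤, e: ⊤, f: ⊤}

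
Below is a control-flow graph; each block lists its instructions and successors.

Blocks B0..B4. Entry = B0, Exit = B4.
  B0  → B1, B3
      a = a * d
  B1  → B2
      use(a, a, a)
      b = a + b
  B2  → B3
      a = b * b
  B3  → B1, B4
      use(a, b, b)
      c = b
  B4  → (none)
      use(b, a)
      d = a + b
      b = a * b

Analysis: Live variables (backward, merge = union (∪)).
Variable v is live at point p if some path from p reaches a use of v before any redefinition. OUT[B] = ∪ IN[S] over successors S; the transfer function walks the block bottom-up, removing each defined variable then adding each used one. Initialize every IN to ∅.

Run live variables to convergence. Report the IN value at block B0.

Answer: {a, b, d}

Working:
Converged values:
  B0:  IN={a, b, d}  OUT={a, b}
  B1:  IN={a, b}  OUT={b}
  B2:  IN={b}  OUT={a, b}
  B3:  IN={a, b}  OUT={a, b}
  B4:  IN={a, b}  OUT={}

Merge at B0: OUT[B0] = IN[B1] ⊔ IN[B3] = {a, b}
Applying B0's transfer function to that OUT value gives IN[B0] (row B0 above).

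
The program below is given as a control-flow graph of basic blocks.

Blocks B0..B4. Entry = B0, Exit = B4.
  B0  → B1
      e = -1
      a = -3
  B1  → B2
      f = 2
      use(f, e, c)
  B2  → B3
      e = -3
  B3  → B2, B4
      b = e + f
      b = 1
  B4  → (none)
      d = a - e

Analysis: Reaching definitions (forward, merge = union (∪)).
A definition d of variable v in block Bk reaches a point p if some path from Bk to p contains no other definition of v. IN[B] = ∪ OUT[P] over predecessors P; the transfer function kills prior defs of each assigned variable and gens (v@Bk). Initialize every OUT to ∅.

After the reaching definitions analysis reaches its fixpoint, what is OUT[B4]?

Converged values:
  B0:  IN={}  OUT={a@B0, e@B0}
  B1:  IN={a@B0, e@B0}  OUT={a@B0, e@B0, f@B1}
  B2:  IN={a@B0, b@B3, e@B0, e@B2, f@B1}  OUT={a@B0, b@B3, e@B2, f@B1}
  B3:  IN={a@B0, b@B3, e@B2, f@B1}  OUT={a@B0, b@B3, e@B2, f@B1}
  B4:  IN={a@B0, b@B3, e@B2, f@B1}  OUT={a@B0, b@B3, d@B4, e@B2, f@B1}

Merge at B4: IN[B4] = OUT[B3] = {a@B0, b@B3, e@B2, f@B1}
Applying B4's transfer function to that IN value gives OUT[B4] (row B4 above).

Answer: {a@B0, b@B3, d@B4, e@B2, f@B1}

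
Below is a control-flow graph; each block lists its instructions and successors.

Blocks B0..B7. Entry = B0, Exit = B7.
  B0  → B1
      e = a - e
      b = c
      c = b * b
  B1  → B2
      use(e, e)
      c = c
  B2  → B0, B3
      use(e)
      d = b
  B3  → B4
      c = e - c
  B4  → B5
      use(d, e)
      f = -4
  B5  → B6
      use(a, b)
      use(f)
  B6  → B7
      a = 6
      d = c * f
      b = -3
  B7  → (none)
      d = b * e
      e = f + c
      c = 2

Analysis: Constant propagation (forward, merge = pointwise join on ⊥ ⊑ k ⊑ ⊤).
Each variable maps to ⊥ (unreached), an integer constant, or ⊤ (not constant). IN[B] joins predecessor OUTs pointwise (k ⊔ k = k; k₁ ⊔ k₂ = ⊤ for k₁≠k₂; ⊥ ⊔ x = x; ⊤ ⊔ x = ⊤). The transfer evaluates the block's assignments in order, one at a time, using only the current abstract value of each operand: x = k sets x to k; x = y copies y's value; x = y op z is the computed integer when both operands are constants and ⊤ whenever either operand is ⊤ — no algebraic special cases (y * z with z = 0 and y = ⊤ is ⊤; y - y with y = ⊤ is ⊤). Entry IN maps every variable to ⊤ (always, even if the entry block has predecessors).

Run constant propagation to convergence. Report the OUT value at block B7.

Answer: {a: 6, b: -3, c: 2, d: ⊤, e: ⊤, f: -4}

Trace:
Per-block solution:
  B0:   IN=(all ⊤)   OUT=(all ⊤)
  B1:   IN=(all ⊤)   OUT=(all ⊤)
  B2:   IN=(all ⊤)   OUT=(all ⊤)
  B3:   IN=(all ⊤)   OUT=(all ⊤)
  B4:   IN=(all ⊤)   OUT={f:-4; rest ⊤}
  B5:   IN={f:-4; rest ⊤}   OUT={f:-4; rest ⊤}
  B6:   IN={f:-4; rest ⊤}   OUT={a:6, b:-3, f:-4; rest ⊤}
  B7:   IN={a:6, b:-3, f:-4; rest ⊤}   OUT={a:6, b:-3, c:2, f:-4; rest ⊤}

Merge at B7: IN[B7] = OUT[B6] = {a: 6, b: -3, c: ⊤, d: ⊤, e: ⊤, f: -4}
Applying B7's transfer function to that IN value gives OUT[B7] (row B7 above).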